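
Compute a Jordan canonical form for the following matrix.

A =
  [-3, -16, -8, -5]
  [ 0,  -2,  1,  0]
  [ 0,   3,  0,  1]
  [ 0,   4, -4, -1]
J_1(-3) ⊕ J_3(-1)

The characteristic polynomial is
  det(x·I − A) = x^4 + 6*x^3 + 12*x^2 + 10*x + 3 = (x + 1)^3*(x + 3)

Eigenvalues and multiplicities (the geometric multiplicity of λ is n − rank(A − λI), which equals the number of Jordan blocks for λ):
  λ = -3: algebraic multiplicity = 1, geometric multiplicity = 1
  λ = -1: algebraic multiplicity = 3, geometric multiplicity = 1

Determining the block sizes for each eigenvalue:
  λ = -3: one block (gm = 1), so the single block has size am = 1 → block sizes [1]
  λ = -1: one block (gm = 1), so the single block has size am = 3 → block sizes [3]

Assembling the blocks gives a Jordan form
J =
  [-3,  0,  0,  0]
  [ 0, -1,  1,  0]
  [ 0,  0, -1,  1]
  [ 0,  0,  0, -1]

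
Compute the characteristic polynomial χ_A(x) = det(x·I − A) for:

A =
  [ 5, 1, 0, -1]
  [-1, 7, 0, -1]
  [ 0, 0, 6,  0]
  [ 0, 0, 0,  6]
x^4 - 24*x^3 + 216*x^2 - 864*x + 1296

Expanding det(x·I − A) (e.g. by cofactor expansion or by noting that A is similar to its Jordan form J, which has the same characteristic polynomial as A) gives
  χ_A(x) = x^4 - 24*x^3 + 216*x^2 - 864*x + 1296
which factors as (x - 6)^4. The eigenvalues (with algebraic multiplicities) are λ = 6 with multiplicity 4.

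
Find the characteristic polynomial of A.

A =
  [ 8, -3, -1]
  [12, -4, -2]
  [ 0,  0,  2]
x^3 - 6*x^2 + 12*x - 8

Expanding det(x·I − A) (e.g. by cofactor expansion or by noting that A is similar to its Jordan form J, which has the same characteristic polynomial as A) gives
  χ_A(x) = x^3 - 6*x^2 + 12*x - 8
which factors as (x - 2)^3. The eigenvalues (with algebraic multiplicities) are λ = 2 with multiplicity 3.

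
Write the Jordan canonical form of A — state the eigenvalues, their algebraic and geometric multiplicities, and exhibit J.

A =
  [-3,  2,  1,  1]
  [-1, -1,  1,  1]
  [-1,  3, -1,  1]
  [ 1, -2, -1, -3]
J_3(-2) ⊕ J_1(-2)

The characteristic polynomial is
  det(x·I − A) = x^4 + 8*x^3 + 24*x^2 + 32*x + 16 = (x + 2)^4

Eigenvalues and multiplicities (the geometric multiplicity of λ is n − rank(A − λI), which equals the number of Jordan blocks for λ):
  λ = -2: algebraic multiplicity = 4, geometric multiplicity = 2

Determining the block sizes for each eigenvalue:
  λ = -2: with am = 4 and gm = 2, the partition is not yet determined (e.g. several partitions of 4 into 2 parts exist). Let N = A − (-2)·I. Computing rank(N^1) = 2, rank(N^2) = 1, rank(N^3) = 0; the number of blocks of size ≥ j is rank(N^{j−1}) − rank(N^j), giving [2, 1, 1]. So we have 1 block(s) of size 3, 1 block(s) of size 1 → block sizes [3, 1]

Assembling the blocks gives a Jordan form
J =
  [-2,  1,  0,  0]
  [ 0, -2,  1,  0]
  [ 0,  0, -2,  0]
  [ 0,  0,  0, -2]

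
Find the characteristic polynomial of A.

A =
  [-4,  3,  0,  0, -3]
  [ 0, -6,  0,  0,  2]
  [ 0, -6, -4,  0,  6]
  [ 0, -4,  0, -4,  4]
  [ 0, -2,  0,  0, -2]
x^5 + 20*x^4 + 160*x^3 + 640*x^2 + 1280*x + 1024

Expanding det(x·I − A) (e.g. by cofactor expansion or by noting that A is similar to its Jordan form J, which has the same characteristic polynomial as A) gives
  χ_A(x) = x^5 + 20*x^4 + 160*x^3 + 640*x^2 + 1280*x + 1024
which factors as (x + 4)^5. The eigenvalues (with algebraic multiplicities) are λ = -4 with multiplicity 5.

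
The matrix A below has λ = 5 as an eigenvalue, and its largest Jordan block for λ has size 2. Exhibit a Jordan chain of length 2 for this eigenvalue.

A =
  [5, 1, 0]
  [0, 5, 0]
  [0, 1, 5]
A Jordan chain for λ = 5 of length 2:
v_1 = (1, 0, 1)ᵀ
v_2 = (0, 1, 0)ᵀ

Let N = A − (5)·I. We want v_2 with N^2 v_2 = 0 but N^1 v_2 ≠ 0; then v_{j-1} := N · v_j for j = 2, …, 2.

Pick v_2 = (0, 1, 0)ᵀ.
Then v_1 = N · v_2 = (1, 0, 1)ᵀ.

Sanity check: (A − (5)·I) v_1 = (0, 0, 0)ᵀ = 0. ✓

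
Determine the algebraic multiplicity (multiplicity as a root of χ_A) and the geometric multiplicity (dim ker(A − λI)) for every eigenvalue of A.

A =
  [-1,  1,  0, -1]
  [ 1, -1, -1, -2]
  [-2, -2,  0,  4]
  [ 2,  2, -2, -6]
λ = -2: alg = 4, geom = 2

Step 1 — factor the characteristic polynomial to read off the algebraic multiplicities:
  χ_A(x) = (x + 2)^4

Step 2 — compute geometric multiplicities via the rank-nullity identity g(λ) = n − rank(A − λI):
  rank(A − (-2)·I) = 2, so dim ker(A − (-2)·I) = n − 2 = 2

Summary:
  λ = -2: algebraic multiplicity = 4, geometric multiplicity = 2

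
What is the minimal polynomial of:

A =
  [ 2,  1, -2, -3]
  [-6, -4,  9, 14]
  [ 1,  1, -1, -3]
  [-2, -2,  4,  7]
x^3 - 3*x^2 + 3*x - 1

The characteristic polynomial is χ_A(x) = (x - 1)^4, so the eigenvalues are known. The minimal polynomial is
  m_A(x) = Π_λ (x − λ)^{k_λ}
where k_λ is the size of the *largest* Jordan block for λ (equivalently, the smallest k with (A − λI)^k v = 0 for every generalised eigenvector v of λ).

  λ = 1: largest Jordan block has size 3, contributing (x − 1)^3

So m_A(x) = (x - 1)^3 = x^3 - 3*x^2 + 3*x - 1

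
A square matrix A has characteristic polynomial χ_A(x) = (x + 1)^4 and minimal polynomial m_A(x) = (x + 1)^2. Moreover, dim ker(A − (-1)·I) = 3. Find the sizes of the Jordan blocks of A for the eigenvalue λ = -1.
Block sizes for λ = -1: [2, 1, 1]

Step 1 — from the characteristic polynomial, algebraic multiplicity of λ = -1 is 4. From dim ker(A − (-1)·I) = 3, there are exactly 3 Jordan blocks for λ = -1.
Step 2 — from the minimal polynomial, the factor (x + 1)^2 tells us the largest block for λ = -1 has size 2.
Step 3 — with total size 4, 3 blocks, and largest block 2, the block sizes (in nonincreasing order) are [2, 1, 1].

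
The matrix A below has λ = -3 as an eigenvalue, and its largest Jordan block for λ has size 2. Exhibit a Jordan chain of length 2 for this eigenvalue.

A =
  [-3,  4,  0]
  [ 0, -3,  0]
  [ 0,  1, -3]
A Jordan chain for λ = -3 of length 2:
v_1 = (4, 0, 1)ᵀ
v_2 = (0, 1, 0)ᵀ

Let N = A − (-3)·I. We want v_2 with N^2 v_2 = 0 but N^1 v_2 ≠ 0; then v_{j-1} := N · v_j for j = 2, …, 2.

Pick v_2 = (0, 1, 0)ᵀ.
Then v_1 = N · v_2 = (4, 0, 1)ᵀ.

Sanity check: (A − (-3)·I) v_1 = (0, 0, 0)ᵀ = 0. ✓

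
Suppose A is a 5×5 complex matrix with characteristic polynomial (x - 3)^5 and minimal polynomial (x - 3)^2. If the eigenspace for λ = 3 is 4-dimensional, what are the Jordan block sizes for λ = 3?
Block sizes for λ = 3: [2, 1, 1, 1]

Step 1 — from the characteristic polynomial, algebraic multiplicity of λ = 3 is 5. From dim ker(A − (3)·I) = 4, there are exactly 4 Jordan blocks for λ = 3.
Step 2 — from the minimal polynomial, the factor (x − 3)^2 tells us the largest block for λ = 3 has size 2.
Step 3 — with total size 5, 4 blocks, and largest block 2, the block sizes (in nonincreasing order) are [2, 1, 1, 1].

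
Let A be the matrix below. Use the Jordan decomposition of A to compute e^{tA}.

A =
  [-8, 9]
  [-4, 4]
e^{tA} =
  [-6*t*exp(-2*t) + exp(-2*t), 9*t*exp(-2*t)]
  [-4*t*exp(-2*t), 6*t*exp(-2*t) + exp(-2*t)]

Strategy: write A = P · J · P⁻¹ where J is a Jordan canonical form, so e^{tA} = P · e^{tJ} · P⁻¹, and e^{tJ} can be computed block-by-block.

A has Jordan form
J =
  [-2,  1]
  [ 0, -2]
(up to reordering of blocks).

Per-block formulas:
  For a 2×2 Jordan block J_2(-2): exp(t · J_2(-2)) = e^(-2t)·(I + t·N), where N is the 2×2 nilpotent shift.

After assembling e^{tJ} and conjugating by P, we get:

e^{tA} =
  [-6*t*exp(-2*t) + exp(-2*t), 9*t*exp(-2*t)]
  [-4*t*exp(-2*t), 6*t*exp(-2*t) + exp(-2*t)]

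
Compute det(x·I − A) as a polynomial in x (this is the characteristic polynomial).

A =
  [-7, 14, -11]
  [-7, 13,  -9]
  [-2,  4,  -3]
x^3 - 3*x^2 + 3*x - 1

Expanding det(x·I − A) (e.g. by cofactor expansion or by noting that A is similar to its Jordan form J, which has the same characteristic polynomial as A) gives
  χ_A(x) = x^3 - 3*x^2 + 3*x - 1
which factors as (x - 1)^3. The eigenvalues (with algebraic multiplicities) are λ = 1 with multiplicity 3.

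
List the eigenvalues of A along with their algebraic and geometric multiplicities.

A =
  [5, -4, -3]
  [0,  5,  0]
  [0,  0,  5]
λ = 5: alg = 3, geom = 2

Step 1 — factor the characteristic polynomial to read off the algebraic multiplicities:
  χ_A(x) = (x - 5)^3

Step 2 — compute geometric multiplicities via the rank-nullity identity g(λ) = n − rank(A − λI):
  rank(A − (5)·I) = 1, so dim ker(A − (5)·I) = n − 1 = 2

Summary:
  λ = 5: algebraic multiplicity = 3, geometric multiplicity = 2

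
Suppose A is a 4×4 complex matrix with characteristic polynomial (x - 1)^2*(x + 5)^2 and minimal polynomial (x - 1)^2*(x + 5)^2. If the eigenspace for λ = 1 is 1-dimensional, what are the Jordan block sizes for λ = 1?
Block sizes for λ = 1: [2]

Step 1 — from the characteristic polynomial, algebraic multiplicity of λ = 1 is 2. From dim ker(A − (1)·I) = 1, there are exactly 1 Jordan blocks for λ = 1.
Step 2 — from the minimal polynomial, the factor (x − 1)^2 tells us the largest block for λ = 1 has size 2.
Step 3 — with total size 2, 1 blocks, and largest block 2, the block sizes (in nonincreasing order) are [2].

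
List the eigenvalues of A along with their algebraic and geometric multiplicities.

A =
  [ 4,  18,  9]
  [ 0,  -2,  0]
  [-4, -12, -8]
λ = -2: alg = 3, geom = 2

Step 1 — factor the characteristic polynomial to read off the algebraic multiplicities:
  χ_A(x) = (x + 2)^3

Step 2 — compute geometric multiplicities via the rank-nullity identity g(λ) = n − rank(A − λI):
  rank(A − (-2)·I) = 1, so dim ker(A − (-2)·I) = n − 1 = 2

Summary:
  λ = -2: algebraic multiplicity = 3, geometric multiplicity = 2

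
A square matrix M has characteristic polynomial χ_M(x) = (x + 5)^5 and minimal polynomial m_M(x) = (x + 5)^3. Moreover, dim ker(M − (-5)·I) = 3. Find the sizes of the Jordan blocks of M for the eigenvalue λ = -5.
Block sizes for λ = -5: [3, 1, 1]

Step 1 — from the characteristic polynomial, algebraic multiplicity of λ = -5 is 5. From dim ker(M − (-5)·I) = 3, there are exactly 3 Jordan blocks for λ = -5.
Step 2 — from the minimal polynomial, the factor (x + 5)^3 tells us the largest block for λ = -5 has size 3.
Step 3 — with total size 5, 3 blocks, and largest block 3, the block sizes (in nonincreasing order) are [3, 1, 1].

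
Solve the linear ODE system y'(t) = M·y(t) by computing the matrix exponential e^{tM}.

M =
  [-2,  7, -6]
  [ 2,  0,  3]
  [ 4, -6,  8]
e^{tM} =
  [3*t^2*exp(2*t) - 4*t*exp(2*t) + exp(2*t), -3*t^2*exp(2*t) + 7*t*exp(2*t), 9*t^2*exp(2*t)/2 - 6*t*exp(2*t)]
  [2*t*exp(2*t), -2*t*exp(2*t) + exp(2*t), 3*t*exp(2*t)]
  [-2*t^2*exp(2*t) + 4*t*exp(2*t), 2*t^2*exp(2*t) - 6*t*exp(2*t), -3*t^2*exp(2*t) + 6*t*exp(2*t) + exp(2*t)]

Strategy: write M = P · J · P⁻¹ where J is a Jordan canonical form, so e^{tM} = P · e^{tJ} · P⁻¹, and e^{tJ} can be computed block-by-block.

M has Jordan form
J =
  [2, 1, 0]
  [0, 2, 1]
  [0, 0, 2]
(up to reordering of blocks).

Per-block formulas:
  For a 3×3 Jordan block J_3(2): exp(t · J_3(2)) = e^(2t)·(I + t·N + (t^2/2)·N^2), where N is the 3×3 nilpotent shift.

After assembling e^{tJ} and conjugating by P, we get:

e^{tM} =
  [3*t^2*exp(2*t) - 4*t*exp(2*t) + exp(2*t), -3*t^2*exp(2*t) + 7*t*exp(2*t), 9*t^2*exp(2*t)/2 - 6*t*exp(2*t)]
  [2*t*exp(2*t), -2*t*exp(2*t) + exp(2*t), 3*t*exp(2*t)]
  [-2*t^2*exp(2*t) + 4*t*exp(2*t), 2*t^2*exp(2*t) - 6*t*exp(2*t), -3*t^2*exp(2*t) + 6*t*exp(2*t) + exp(2*t)]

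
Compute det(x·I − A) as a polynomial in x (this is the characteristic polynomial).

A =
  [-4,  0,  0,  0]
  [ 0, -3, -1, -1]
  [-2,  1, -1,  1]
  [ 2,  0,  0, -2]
x^4 + 10*x^3 + 36*x^2 + 56*x + 32

Expanding det(x·I − A) (e.g. by cofactor expansion or by noting that A is similar to its Jordan form J, which has the same characteristic polynomial as A) gives
  χ_A(x) = x^4 + 10*x^3 + 36*x^2 + 56*x + 32
which factors as (x + 2)^3*(x + 4). The eigenvalues (with algebraic multiplicities) are λ = -4 with multiplicity 1, λ = -2 with multiplicity 3.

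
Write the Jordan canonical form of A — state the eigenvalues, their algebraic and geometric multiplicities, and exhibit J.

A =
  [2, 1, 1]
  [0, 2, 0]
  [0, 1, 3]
J_1(2) ⊕ J_1(2) ⊕ J_1(3)

The characteristic polynomial is
  det(x·I − A) = x^3 - 7*x^2 + 16*x - 12 = (x - 3)*(x - 2)^2

Eigenvalues and multiplicities (the geometric multiplicity of λ is n − rank(A − λI), which equals the number of Jordan blocks for λ):
  λ = 2: algebraic multiplicity = 2, geometric multiplicity = 2
  λ = 3: algebraic multiplicity = 1, geometric multiplicity = 1

Determining the block sizes for each eigenvalue:
  λ = 2: gm = am = 2, so every block has size 1 → block sizes [1, 1]
  λ = 3: one block (gm = 1), so the single block has size am = 1 → block sizes [1]

Assembling the blocks gives a Jordan form
J =
  [2, 0, 0]
  [0, 2, 0]
  [0, 0, 3]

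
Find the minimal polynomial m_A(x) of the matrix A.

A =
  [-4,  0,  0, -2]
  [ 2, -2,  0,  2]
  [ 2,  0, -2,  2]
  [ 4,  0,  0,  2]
x^2 + 2*x

The characteristic polynomial is χ_A(x) = x*(x + 2)^3, so the eigenvalues are known. The minimal polynomial is
  m_A(x) = Π_λ (x − λ)^{k_λ}
where k_λ is the size of the *largest* Jordan block for λ (equivalently, the smallest k with (A − λI)^k v = 0 for every generalised eigenvector v of λ).

  λ = -2: largest Jordan block has size 1, contributing (x + 2)
  λ = 0: largest Jordan block has size 1, contributing (x − 0)

So m_A(x) = x*(x + 2) = x^2 + 2*x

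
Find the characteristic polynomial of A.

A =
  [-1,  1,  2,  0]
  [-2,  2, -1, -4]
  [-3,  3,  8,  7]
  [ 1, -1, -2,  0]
x^4 - 9*x^3 + 27*x^2 - 27*x

Expanding det(x·I − A) (e.g. by cofactor expansion or by noting that A is similar to its Jordan form J, which has the same characteristic polynomial as A) gives
  χ_A(x) = x^4 - 9*x^3 + 27*x^2 - 27*x
which factors as x*(x - 3)^3. The eigenvalues (with algebraic multiplicities) are λ = 0 with multiplicity 1, λ = 3 with multiplicity 3.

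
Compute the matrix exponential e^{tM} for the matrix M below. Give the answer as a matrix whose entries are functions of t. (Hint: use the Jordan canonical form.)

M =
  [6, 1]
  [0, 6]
e^{tM} =
  [exp(6*t), t*exp(6*t)]
  [0, exp(6*t)]

Strategy: write M = P · J · P⁻¹ where J is a Jordan canonical form, so e^{tM} = P · e^{tJ} · P⁻¹, and e^{tJ} can be computed block-by-block.

M has Jordan form
J =
  [6, 1]
  [0, 6]
(up to reordering of blocks).

Per-block formulas:
  For a 2×2 Jordan block J_2(6): exp(t · J_2(6)) = e^(6t)·(I + t·N), where N is the 2×2 nilpotent shift.

After assembling e^{tJ} and conjugating by P, we get:

e^{tM} =
  [exp(6*t), t*exp(6*t)]
  [0, exp(6*t)]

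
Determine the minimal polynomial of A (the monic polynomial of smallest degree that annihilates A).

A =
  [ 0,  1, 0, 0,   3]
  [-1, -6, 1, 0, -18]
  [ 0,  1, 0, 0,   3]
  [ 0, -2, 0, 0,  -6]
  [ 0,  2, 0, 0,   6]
x^3

The characteristic polynomial is χ_A(x) = x^5, so the eigenvalues are known. The minimal polynomial is
  m_A(x) = Π_λ (x − λ)^{k_λ}
where k_λ is the size of the *largest* Jordan block for λ (equivalently, the smallest k with (A − λI)^k v = 0 for every generalised eigenvector v of λ).

  λ = 0: largest Jordan block has size 3, contributing (x − 0)^3

So m_A(x) = x^3 = x^3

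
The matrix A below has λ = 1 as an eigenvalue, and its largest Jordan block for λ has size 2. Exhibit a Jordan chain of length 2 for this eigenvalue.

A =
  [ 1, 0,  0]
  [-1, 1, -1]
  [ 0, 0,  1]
A Jordan chain for λ = 1 of length 2:
v_1 = (0, -1, 0)ᵀ
v_2 = (1, 0, 0)ᵀ

Let N = A − (1)·I. We want v_2 with N^2 v_2 = 0 but N^1 v_2 ≠ 0; then v_{j-1} := N · v_j for j = 2, …, 2.

Pick v_2 = (1, 0, 0)ᵀ.
Then v_1 = N · v_2 = (0, -1, 0)ᵀ.

Sanity check: (A − (1)·I) v_1 = (0, 0, 0)ᵀ = 0. ✓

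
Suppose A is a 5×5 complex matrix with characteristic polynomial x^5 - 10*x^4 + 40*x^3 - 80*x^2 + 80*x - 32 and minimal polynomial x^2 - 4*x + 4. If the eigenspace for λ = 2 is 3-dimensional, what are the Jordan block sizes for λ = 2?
Block sizes for λ = 2: [2, 2, 1]

Step 1 — from the characteristic polynomial, algebraic multiplicity of λ = 2 is 5. From dim ker(A − (2)·I) = 3, there are exactly 3 Jordan blocks for λ = 2.
Step 2 — from the minimal polynomial, the factor (x − 2)^2 tells us the largest block for λ = 2 has size 2.
Step 3 — with total size 5, 3 blocks, and largest block 2, the block sizes (in nonincreasing order) are [2, 2, 1].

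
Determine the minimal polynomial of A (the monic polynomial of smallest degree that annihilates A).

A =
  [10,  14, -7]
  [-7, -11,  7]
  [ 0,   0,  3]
x^2 + x - 12

The characteristic polynomial is χ_A(x) = (x - 3)^2*(x + 4), so the eigenvalues are known. The minimal polynomial is
  m_A(x) = Π_λ (x − λ)^{k_λ}
where k_λ is the size of the *largest* Jordan block for λ (equivalently, the smallest k with (A − λI)^k v = 0 for every generalised eigenvector v of λ).

  λ = -4: largest Jordan block has size 1, contributing (x + 4)
  λ = 3: largest Jordan block has size 1, contributing (x − 3)

So m_A(x) = (x - 3)*(x + 4) = x^2 + x - 12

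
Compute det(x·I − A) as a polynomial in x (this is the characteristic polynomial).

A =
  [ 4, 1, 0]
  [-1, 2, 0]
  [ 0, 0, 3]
x^3 - 9*x^2 + 27*x - 27

Expanding det(x·I − A) (e.g. by cofactor expansion or by noting that A is similar to its Jordan form J, which has the same characteristic polynomial as A) gives
  χ_A(x) = x^3 - 9*x^2 + 27*x - 27
which factors as (x - 3)^3. The eigenvalues (with algebraic multiplicities) are λ = 3 with multiplicity 3.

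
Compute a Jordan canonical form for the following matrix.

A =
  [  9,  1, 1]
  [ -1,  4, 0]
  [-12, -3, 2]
J_3(5)

The characteristic polynomial is
  det(x·I − A) = x^3 - 15*x^2 + 75*x - 125 = (x - 5)^3

Eigenvalues and multiplicities (the geometric multiplicity of λ is n − rank(A − λI), which equals the number of Jordan blocks for λ):
  λ = 5: algebraic multiplicity = 3, geometric multiplicity = 1

Determining the block sizes for each eigenvalue:
  λ = 5: one block (gm = 1), so the single block has size am = 3 → block sizes [3]

Assembling the blocks gives a Jordan form
J =
  [5, 1, 0]
  [0, 5, 1]
  [0, 0, 5]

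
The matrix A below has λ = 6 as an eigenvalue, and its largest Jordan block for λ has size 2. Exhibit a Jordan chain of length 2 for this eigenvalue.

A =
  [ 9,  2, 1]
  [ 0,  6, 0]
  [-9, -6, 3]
A Jordan chain for λ = 6 of length 2:
v_1 = (3, 0, -9)ᵀ
v_2 = (1, 0, 0)ᵀ

Let N = A − (6)·I. We want v_2 with N^2 v_2 = 0 but N^1 v_2 ≠ 0; then v_{j-1} := N · v_j for j = 2, …, 2.

Pick v_2 = (1, 0, 0)ᵀ.
Then v_1 = N · v_2 = (3, 0, -9)ᵀ.

Sanity check: (A − (6)·I) v_1 = (0, 0, 0)ᵀ = 0. ✓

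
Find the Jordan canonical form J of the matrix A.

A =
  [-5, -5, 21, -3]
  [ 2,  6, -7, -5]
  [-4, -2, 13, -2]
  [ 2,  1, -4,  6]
J_3(5) ⊕ J_1(5)

The characteristic polynomial is
  det(x·I − A) = x^4 - 20*x^3 + 150*x^2 - 500*x + 625 = (x - 5)^4

Eigenvalues and multiplicities (the geometric multiplicity of λ is n − rank(A − λI), which equals the number of Jordan blocks for λ):
  λ = 5: algebraic multiplicity = 4, geometric multiplicity = 2

Determining the block sizes for each eigenvalue:
  λ = 5: with am = 4 and gm = 2, the partition is not yet determined (e.g. several partitions of 4 into 2 parts exist). Let N = A − (5)·I. Computing rank(N^1) = 2, rank(N^2) = 1, rank(N^3) = 0; the number of blocks of size ≥ j is rank(N^{j−1}) − rank(N^j), giving [2, 1, 1]. So we have 1 block(s) of size 3, 1 block(s) of size 1 → block sizes [3, 1]

Assembling the blocks gives a Jordan form
J =
  [5, 1, 0, 0]
  [0, 5, 1, 0]
  [0, 0, 5, 0]
  [0, 0, 0, 5]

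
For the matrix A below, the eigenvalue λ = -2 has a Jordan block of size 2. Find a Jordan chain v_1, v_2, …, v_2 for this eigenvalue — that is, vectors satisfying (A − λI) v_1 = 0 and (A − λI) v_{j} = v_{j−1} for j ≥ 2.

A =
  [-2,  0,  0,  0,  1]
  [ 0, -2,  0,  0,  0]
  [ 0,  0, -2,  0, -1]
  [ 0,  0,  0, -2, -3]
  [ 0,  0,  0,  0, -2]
A Jordan chain for λ = -2 of length 2:
v_1 = (1, 0, -1, -3, 0)ᵀ
v_2 = (0, 0, 0, 0, 1)ᵀ

Let N = A − (-2)·I. We want v_2 with N^2 v_2 = 0 but N^1 v_2 ≠ 0; then v_{j-1} := N · v_j for j = 2, …, 2.

Pick v_2 = (0, 0, 0, 0, 1)ᵀ.
Then v_1 = N · v_2 = (1, 0, -1, -3, 0)ᵀ.

Sanity check: (A − (-2)·I) v_1 = (0, 0, 0, 0, 0)ᵀ = 0. ✓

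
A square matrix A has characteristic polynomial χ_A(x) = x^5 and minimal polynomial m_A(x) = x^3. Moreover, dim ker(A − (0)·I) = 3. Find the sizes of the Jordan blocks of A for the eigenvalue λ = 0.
Block sizes for λ = 0: [3, 1, 1]

Step 1 — from the characteristic polynomial, algebraic multiplicity of λ = 0 is 5. From dim ker(A − (0)·I) = 3, there are exactly 3 Jordan blocks for λ = 0.
Step 2 — from the minimal polynomial, the factor (x − 0)^3 tells us the largest block for λ = 0 has size 3.
Step 3 — with total size 5, 3 blocks, and largest block 3, the block sizes (in nonincreasing order) are [3, 1, 1].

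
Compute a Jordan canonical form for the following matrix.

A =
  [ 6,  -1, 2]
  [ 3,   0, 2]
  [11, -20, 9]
J_3(5)

The characteristic polynomial is
  det(x·I − A) = x^3 - 15*x^2 + 75*x - 125 = (x - 5)^3

Eigenvalues and multiplicities (the geometric multiplicity of λ is n − rank(A − λI), which equals the number of Jordan blocks for λ):
  λ = 5: algebraic multiplicity = 3, geometric multiplicity = 1

Determining the block sizes for each eigenvalue:
  λ = 5: one block (gm = 1), so the single block has size am = 3 → block sizes [3]

Assembling the blocks gives a Jordan form
J =
  [5, 1, 0]
  [0, 5, 1]
  [0, 0, 5]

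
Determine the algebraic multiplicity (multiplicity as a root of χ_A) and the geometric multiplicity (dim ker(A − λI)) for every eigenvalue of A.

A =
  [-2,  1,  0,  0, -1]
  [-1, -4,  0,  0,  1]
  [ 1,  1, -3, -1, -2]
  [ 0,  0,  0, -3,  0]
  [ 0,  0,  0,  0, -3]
λ = -3: alg = 5, geom = 3

Step 1 — factor the characteristic polynomial to read off the algebraic multiplicities:
  χ_A(x) = (x + 3)^5

Step 2 — compute geometric multiplicities via the rank-nullity identity g(λ) = n − rank(A − λI):
  rank(A − (-3)·I) = 2, so dim ker(A − (-3)·I) = n − 2 = 3

Summary:
  λ = -3: algebraic multiplicity = 5, geometric multiplicity = 3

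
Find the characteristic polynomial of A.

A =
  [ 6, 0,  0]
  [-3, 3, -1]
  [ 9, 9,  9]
x^3 - 18*x^2 + 108*x - 216

Expanding det(x·I − A) (e.g. by cofactor expansion or by noting that A is similar to its Jordan form J, which has the same characteristic polynomial as A) gives
  χ_A(x) = x^3 - 18*x^2 + 108*x - 216
which factors as (x - 6)^3. The eigenvalues (with algebraic multiplicities) are λ = 6 with multiplicity 3.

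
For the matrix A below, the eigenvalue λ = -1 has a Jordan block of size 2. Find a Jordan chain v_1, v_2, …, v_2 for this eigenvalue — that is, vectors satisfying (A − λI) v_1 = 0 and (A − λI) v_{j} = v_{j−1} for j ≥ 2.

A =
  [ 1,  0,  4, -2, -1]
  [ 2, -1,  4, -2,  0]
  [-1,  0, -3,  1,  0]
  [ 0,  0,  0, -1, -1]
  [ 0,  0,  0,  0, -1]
A Jordan chain for λ = -1 of length 2:
v_1 = (2, 2, -1, 0, 0)ᵀ
v_2 = (1, 0, 0, 0, 0)ᵀ

Let N = A − (-1)·I. We want v_2 with N^2 v_2 = 0 but N^1 v_2 ≠ 0; then v_{j-1} := N · v_j for j = 2, …, 2.

Pick v_2 = (1, 0, 0, 0, 0)ᵀ.
Then v_1 = N · v_2 = (2, 2, -1, 0, 0)ᵀ.

Sanity check: (A − (-1)·I) v_1 = (0, 0, 0, 0, 0)ᵀ = 0. ✓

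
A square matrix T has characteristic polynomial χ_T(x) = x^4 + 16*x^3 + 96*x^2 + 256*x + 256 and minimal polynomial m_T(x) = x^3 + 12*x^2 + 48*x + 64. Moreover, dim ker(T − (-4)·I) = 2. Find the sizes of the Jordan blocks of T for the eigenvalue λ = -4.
Block sizes for λ = -4: [3, 1]

Step 1 — from the characteristic polynomial, algebraic multiplicity of λ = -4 is 4. From dim ker(T − (-4)·I) = 2, there are exactly 2 Jordan blocks for λ = -4.
Step 2 — from the minimal polynomial, the factor (x + 4)^3 tells us the largest block for λ = -4 has size 3.
Step 3 — with total size 4, 2 blocks, and largest block 3, the block sizes (in nonincreasing order) are [3, 1].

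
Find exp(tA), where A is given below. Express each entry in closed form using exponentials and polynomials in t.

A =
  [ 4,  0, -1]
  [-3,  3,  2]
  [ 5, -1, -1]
e^{tA} =
  [-t^2*exp(2*t)/2 + 2*t*exp(2*t) + exp(2*t), t^2*exp(2*t)/2, t^2*exp(2*t)/2 - t*exp(2*t)]
  [t^2*exp(2*t)/2 - 3*t*exp(2*t), -t^2*exp(2*t)/2 + t*exp(2*t) + exp(2*t), -t^2*exp(2*t)/2 + 2*t*exp(2*t)]
  [-t^2*exp(2*t) + 5*t*exp(2*t), t^2*exp(2*t) - t*exp(2*t), t^2*exp(2*t) - 3*t*exp(2*t) + exp(2*t)]

Strategy: write A = P · J · P⁻¹ where J is a Jordan canonical form, so e^{tA} = P · e^{tJ} · P⁻¹, and e^{tJ} can be computed block-by-block.

A has Jordan form
J =
  [2, 1, 0]
  [0, 2, 1]
  [0, 0, 2]
(up to reordering of blocks).

Per-block formulas:
  For a 3×3 Jordan block J_3(2): exp(t · J_3(2)) = e^(2t)·(I + t·N + (t^2/2)·N^2), where N is the 3×3 nilpotent shift.

After assembling e^{tJ} and conjugating by P, we get:

e^{tA} =
  [-t^2*exp(2*t)/2 + 2*t*exp(2*t) + exp(2*t), t^2*exp(2*t)/2, t^2*exp(2*t)/2 - t*exp(2*t)]
  [t^2*exp(2*t)/2 - 3*t*exp(2*t), -t^2*exp(2*t)/2 + t*exp(2*t) + exp(2*t), -t^2*exp(2*t)/2 + 2*t*exp(2*t)]
  [-t^2*exp(2*t) + 5*t*exp(2*t), t^2*exp(2*t) - t*exp(2*t), t^2*exp(2*t) - 3*t*exp(2*t) + exp(2*t)]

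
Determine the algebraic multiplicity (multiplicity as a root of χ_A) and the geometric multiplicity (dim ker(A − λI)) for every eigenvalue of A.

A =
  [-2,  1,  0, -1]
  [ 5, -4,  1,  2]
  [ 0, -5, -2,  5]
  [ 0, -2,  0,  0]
λ = -2: alg = 4, geom = 2

Step 1 — factor the characteristic polynomial to read off the algebraic multiplicities:
  χ_A(x) = (x + 2)^4

Step 2 — compute geometric multiplicities via the rank-nullity identity g(λ) = n − rank(A − λI):
  rank(A − (-2)·I) = 2, so dim ker(A − (-2)·I) = n − 2 = 2

Summary:
  λ = -2: algebraic multiplicity = 4, geometric multiplicity = 2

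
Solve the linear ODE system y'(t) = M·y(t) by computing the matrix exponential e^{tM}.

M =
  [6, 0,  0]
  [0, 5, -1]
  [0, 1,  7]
e^{tM} =
  [exp(6*t), 0, 0]
  [0, -t*exp(6*t) + exp(6*t), -t*exp(6*t)]
  [0, t*exp(6*t), t*exp(6*t) + exp(6*t)]

Strategy: write M = P · J · P⁻¹ where J is a Jordan canonical form, so e^{tM} = P · e^{tJ} · P⁻¹, and e^{tJ} can be computed block-by-block.

M has Jordan form
J =
  [6, 1, 0]
  [0, 6, 0]
  [0, 0, 6]
(up to reordering of blocks).

Per-block formulas:
  For a 2×2 Jordan block J_2(6): exp(t · J_2(6)) = e^(6t)·(I + t·N), where N is the 2×2 nilpotent shift.
  For a 1×1 block at λ = 6: exp(t · [6]) = [e^(6t)].

After assembling e^{tJ} and conjugating by P, we get:

e^{tM} =
  [exp(6*t), 0, 0]
  [0, -t*exp(6*t) + exp(6*t), -t*exp(6*t)]
  [0, t*exp(6*t), t*exp(6*t) + exp(6*t)]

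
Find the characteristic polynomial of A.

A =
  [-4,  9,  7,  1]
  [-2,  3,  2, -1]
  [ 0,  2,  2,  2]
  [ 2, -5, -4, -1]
x^4

Expanding det(x·I − A) (e.g. by cofactor expansion or by noting that A is similar to its Jordan form J, which has the same characteristic polynomial as A) gives
  χ_A(x) = x^4
which factors as x^4. The eigenvalues (with algebraic multiplicities) are λ = 0 with multiplicity 4.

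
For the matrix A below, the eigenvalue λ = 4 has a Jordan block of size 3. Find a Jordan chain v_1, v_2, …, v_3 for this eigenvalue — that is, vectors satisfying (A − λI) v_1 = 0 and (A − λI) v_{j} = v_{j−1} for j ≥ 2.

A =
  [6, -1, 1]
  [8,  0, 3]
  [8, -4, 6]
A Jordan chain for λ = 4 of length 3:
v_1 = (4, 8, 0)ᵀ
v_2 = (2, 8, 8)ᵀ
v_3 = (1, 0, 0)ᵀ

Let N = A − (4)·I. We want v_3 with N^3 v_3 = 0 but N^2 v_3 ≠ 0; then v_{j-1} := N · v_j for j = 3, …, 2.

Pick v_3 = (1, 0, 0)ᵀ.
Then v_2 = N · v_3 = (2, 8, 8)ᵀ.
Then v_1 = N · v_2 = (4, 8, 0)ᵀ.

Sanity check: (A − (4)·I) v_1 = (0, 0, 0)ᵀ = 0. ✓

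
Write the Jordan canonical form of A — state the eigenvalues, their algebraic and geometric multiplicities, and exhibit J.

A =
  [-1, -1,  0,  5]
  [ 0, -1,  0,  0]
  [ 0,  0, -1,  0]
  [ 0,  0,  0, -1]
J_2(-1) ⊕ J_1(-1) ⊕ J_1(-1)

The characteristic polynomial is
  det(x·I − A) = x^4 + 4*x^3 + 6*x^2 + 4*x + 1 = (x + 1)^4

Eigenvalues and multiplicities (the geometric multiplicity of λ is n − rank(A − λI), which equals the number of Jordan blocks for λ):
  λ = -1: algebraic multiplicity = 4, geometric multiplicity = 3

Determining the block sizes for each eigenvalue:
  λ = -1: 3 blocks summing to 4 forces exactly one block of size 2 and the rest size 1 → block sizes [2, 1, 1]

Assembling the blocks gives a Jordan form
J =
  [-1,  1,  0,  0]
  [ 0, -1,  0,  0]
  [ 0,  0, -1,  0]
  [ 0,  0,  0, -1]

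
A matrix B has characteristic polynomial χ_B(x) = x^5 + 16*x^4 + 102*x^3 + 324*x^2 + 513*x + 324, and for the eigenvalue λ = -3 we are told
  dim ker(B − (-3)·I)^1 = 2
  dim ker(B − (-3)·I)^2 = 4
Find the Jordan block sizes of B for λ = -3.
Block sizes for λ = -3: [2, 2]

From the dimensions of kernels of powers, the number of Jordan blocks of size at least j is d_j − d_{j−1} where d_j = dim ker(N^j) (with d_0 = 0). Computing the differences gives [2, 2].
The number of blocks of size exactly k is (#blocks of size ≥ k) − (#blocks of size ≥ k + 1), so the partition is: 2 block(s) of size 2.
In nonincreasing order the block sizes are [2, 2].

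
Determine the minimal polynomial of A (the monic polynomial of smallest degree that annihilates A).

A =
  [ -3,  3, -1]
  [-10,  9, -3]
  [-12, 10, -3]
x^3 - 3*x^2 + 3*x - 1

The characteristic polynomial is χ_A(x) = (x - 1)^3, so the eigenvalues are known. The minimal polynomial is
  m_A(x) = Π_λ (x − λ)^{k_λ}
where k_λ is the size of the *largest* Jordan block for λ (equivalently, the smallest k with (A − λI)^k v = 0 for every generalised eigenvector v of λ).

  λ = 1: largest Jordan block has size 3, contributing (x − 1)^3

So m_A(x) = (x - 1)^3 = x^3 - 3*x^2 + 3*x - 1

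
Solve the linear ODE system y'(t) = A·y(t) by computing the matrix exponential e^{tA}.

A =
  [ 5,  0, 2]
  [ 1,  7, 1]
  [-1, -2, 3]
e^{tA} =
  [-t^2*exp(5*t) + exp(5*t), -2*t^2*exp(5*t), -2*t^2*exp(5*t) + 2*t*exp(5*t)]
  [t^2*exp(5*t)/2 + t*exp(5*t), t^2*exp(5*t) + 2*t*exp(5*t) + exp(5*t), t^2*exp(5*t) + t*exp(5*t)]
  [-t*exp(5*t), -2*t*exp(5*t), -2*t*exp(5*t) + exp(5*t)]

Strategy: write A = P · J · P⁻¹ where J is a Jordan canonical form, so e^{tA} = P · e^{tJ} · P⁻¹, and e^{tJ} can be computed block-by-block.

A has Jordan form
J =
  [5, 1, 0]
  [0, 5, 1]
  [0, 0, 5]
(up to reordering of blocks).

Per-block formulas:
  For a 3×3 Jordan block J_3(5): exp(t · J_3(5)) = e^(5t)·(I + t·N + (t^2/2)·N^2), where N is the 3×3 nilpotent shift.

After assembling e^{tJ} and conjugating by P, we get:

e^{tA} =
  [-t^2*exp(5*t) + exp(5*t), -2*t^2*exp(5*t), -2*t^2*exp(5*t) + 2*t*exp(5*t)]
  [t^2*exp(5*t)/2 + t*exp(5*t), t^2*exp(5*t) + 2*t*exp(5*t) + exp(5*t), t^2*exp(5*t) + t*exp(5*t)]
  [-t*exp(5*t), -2*t*exp(5*t), -2*t*exp(5*t) + exp(5*t)]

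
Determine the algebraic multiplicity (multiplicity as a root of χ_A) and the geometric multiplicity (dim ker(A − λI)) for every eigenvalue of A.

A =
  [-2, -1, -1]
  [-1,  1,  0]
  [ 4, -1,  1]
λ = 0: alg = 3, geom = 1

Step 1 — factor the characteristic polynomial to read off the algebraic multiplicities:
  χ_A(x) = x^3

Step 2 — compute geometric multiplicities via the rank-nullity identity g(λ) = n − rank(A − λI):
  rank(A − (0)·I) = 2, so dim ker(A − (0)·I) = n − 2 = 1

Summary:
  λ = 0: algebraic multiplicity = 3, geometric multiplicity = 1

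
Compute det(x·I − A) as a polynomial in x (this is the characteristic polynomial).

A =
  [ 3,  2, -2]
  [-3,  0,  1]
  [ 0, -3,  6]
x^3 - 9*x^2 + 27*x - 27

Expanding det(x·I − A) (e.g. by cofactor expansion or by noting that A is similar to its Jordan form J, which has the same characteristic polynomial as A) gives
  χ_A(x) = x^3 - 9*x^2 + 27*x - 27
which factors as (x - 3)^3. The eigenvalues (with algebraic multiplicities) are λ = 3 with multiplicity 3.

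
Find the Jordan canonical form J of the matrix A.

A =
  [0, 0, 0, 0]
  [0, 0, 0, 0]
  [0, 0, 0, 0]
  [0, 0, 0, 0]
J_1(0) ⊕ J_1(0) ⊕ J_1(0) ⊕ J_1(0)

The characteristic polynomial is
  det(x·I − A) = x^4

Eigenvalues and multiplicities (the geometric multiplicity of λ is n − rank(A − λI), which equals the number of Jordan blocks for λ):
  λ = 0: algebraic multiplicity = 4, geometric multiplicity = 4

Determining the block sizes for each eigenvalue:
  λ = 0: gm = am = 4, so every block has size 1 → block sizes [1, 1, 1, 1]

Assembling the blocks gives a Jordan form
J =
  [0, 0, 0, 0]
  [0, 0, 0, 0]
  [0, 0, 0, 0]
  [0, 0, 0, 0]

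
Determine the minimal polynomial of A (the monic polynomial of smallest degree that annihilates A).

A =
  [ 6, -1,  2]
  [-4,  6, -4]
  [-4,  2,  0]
x^2 - 8*x + 16

The characteristic polynomial is χ_A(x) = (x - 4)^3, so the eigenvalues are known. The minimal polynomial is
  m_A(x) = Π_λ (x − λ)^{k_λ}
where k_λ is the size of the *largest* Jordan block for λ (equivalently, the smallest k with (A − λI)^k v = 0 for every generalised eigenvector v of λ).

  λ = 4: largest Jordan block has size 2, contributing (x − 4)^2

So m_A(x) = (x - 4)^2 = x^2 - 8*x + 16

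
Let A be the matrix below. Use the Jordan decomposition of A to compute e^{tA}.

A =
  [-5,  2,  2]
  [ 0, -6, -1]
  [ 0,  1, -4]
e^{tA} =
  [exp(-5*t), 2*t*exp(-5*t), 2*t*exp(-5*t)]
  [0, -t*exp(-5*t) + exp(-5*t), -t*exp(-5*t)]
  [0, t*exp(-5*t), t*exp(-5*t) + exp(-5*t)]

Strategy: write A = P · J · P⁻¹ where J is a Jordan canonical form, so e^{tA} = P · e^{tJ} · P⁻¹, and e^{tJ} can be computed block-by-block.

A has Jordan form
J =
  [-5,  1,  0]
  [ 0, -5,  0]
  [ 0,  0, -5]
(up to reordering of blocks).

Per-block formulas:
  For a 1×1 block at λ = -5: exp(t · [-5]) = [e^(-5t)].
  For a 2×2 Jordan block J_2(-5): exp(t · J_2(-5)) = e^(-5t)·(I + t·N), where N is the 2×2 nilpotent shift.

After assembling e^{tJ} and conjugating by P, we get:

e^{tA} =
  [exp(-5*t), 2*t*exp(-5*t), 2*t*exp(-5*t)]
  [0, -t*exp(-5*t) + exp(-5*t), -t*exp(-5*t)]
  [0, t*exp(-5*t), t*exp(-5*t) + exp(-5*t)]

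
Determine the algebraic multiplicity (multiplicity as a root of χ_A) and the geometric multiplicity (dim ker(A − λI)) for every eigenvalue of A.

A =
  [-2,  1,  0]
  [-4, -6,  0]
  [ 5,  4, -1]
λ = -4: alg = 2, geom = 1; λ = -1: alg = 1, geom = 1

Step 1 — factor the characteristic polynomial to read off the algebraic multiplicities:
  χ_A(x) = (x + 1)*(x + 4)^2

Step 2 — compute geometric multiplicities via the rank-nullity identity g(λ) = n − rank(A − λI):
  rank(A − (-4)·I) = 2, so dim ker(A − (-4)·I) = n − 2 = 1
  rank(A − (-1)·I) = 2, so dim ker(A − (-1)·I) = n − 2 = 1

Summary:
  λ = -4: algebraic multiplicity = 2, geometric multiplicity = 1
  λ = -1: algebraic multiplicity = 1, geometric multiplicity = 1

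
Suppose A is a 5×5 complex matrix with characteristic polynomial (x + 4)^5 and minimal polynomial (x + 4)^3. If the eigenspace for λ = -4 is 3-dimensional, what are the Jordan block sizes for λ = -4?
Block sizes for λ = -4: [3, 1, 1]

Step 1 — from the characteristic polynomial, algebraic multiplicity of λ = -4 is 5. From dim ker(A − (-4)·I) = 3, there are exactly 3 Jordan blocks for λ = -4.
Step 2 — from the minimal polynomial, the factor (x + 4)^3 tells us the largest block for λ = -4 has size 3.
Step 3 — with total size 5, 3 blocks, and largest block 3, the block sizes (in nonincreasing order) are [3, 1, 1].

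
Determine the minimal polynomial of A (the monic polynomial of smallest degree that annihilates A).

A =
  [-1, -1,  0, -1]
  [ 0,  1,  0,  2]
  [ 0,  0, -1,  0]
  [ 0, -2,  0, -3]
x^2 + 2*x + 1

The characteristic polynomial is χ_A(x) = (x + 1)^4, so the eigenvalues are known. The minimal polynomial is
  m_A(x) = Π_λ (x − λ)^{k_λ}
where k_λ is the size of the *largest* Jordan block for λ (equivalently, the smallest k with (A − λI)^k v = 0 for every generalised eigenvector v of λ).

  λ = -1: largest Jordan block has size 2, contributing (x + 1)^2

So m_A(x) = (x + 1)^2 = x^2 + 2*x + 1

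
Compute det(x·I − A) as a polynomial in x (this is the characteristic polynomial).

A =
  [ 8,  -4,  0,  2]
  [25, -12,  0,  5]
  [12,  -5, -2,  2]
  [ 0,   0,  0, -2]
x^4 + 8*x^3 + 24*x^2 + 32*x + 16

Expanding det(x·I − A) (e.g. by cofactor expansion or by noting that A is similar to its Jordan form J, which has the same characteristic polynomial as A) gives
  χ_A(x) = x^4 + 8*x^3 + 24*x^2 + 32*x + 16
which factors as (x + 2)^4. The eigenvalues (with algebraic multiplicities) are λ = -2 with multiplicity 4.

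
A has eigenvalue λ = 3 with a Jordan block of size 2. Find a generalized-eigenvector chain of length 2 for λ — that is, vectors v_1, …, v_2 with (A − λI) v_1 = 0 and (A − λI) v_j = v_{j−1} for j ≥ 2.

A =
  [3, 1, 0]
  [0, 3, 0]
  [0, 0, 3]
A Jordan chain for λ = 3 of length 2:
v_1 = (1, 0, 0)ᵀ
v_2 = (0, 1, 0)ᵀ

Let N = A − (3)·I. We want v_2 with N^2 v_2 = 0 but N^1 v_2 ≠ 0; then v_{j-1} := N · v_j for j = 2, …, 2.

Pick v_2 = (0, 1, 0)ᵀ.
Then v_1 = N · v_2 = (1, 0, 0)ᵀ.

Sanity check: (A − (3)·I) v_1 = (0, 0, 0)ᵀ = 0. ✓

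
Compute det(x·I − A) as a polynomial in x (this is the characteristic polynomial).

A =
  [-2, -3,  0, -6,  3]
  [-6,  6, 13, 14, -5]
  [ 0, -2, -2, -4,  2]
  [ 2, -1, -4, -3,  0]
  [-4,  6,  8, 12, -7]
x^5 + 8*x^4 + 25*x^3 + 38*x^2 + 28*x + 8

Expanding det(x·I − A) (e.g. by cofactor expansion or by noting that A is similar to its Jordan form J, which has the same characteristic polynomial as A) gives
  χ_A(x) = x^5 + 8*x^4 + 25*x^3 + 38*x^2 + 28*x + 8
which factors as (x + 1)^2*(x + 2)^3. The eigenvalues (with algebraic multiplicities) are λ = -2 with multiplicity 3, λ = -1 with multiplicity 2.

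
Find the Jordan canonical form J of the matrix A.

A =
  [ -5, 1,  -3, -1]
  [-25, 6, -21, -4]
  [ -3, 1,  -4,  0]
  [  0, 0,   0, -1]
J_3(-1) ⊕ J_1(-1)

The characteristic polynomial is
  det(x·I − A) = x^4 + 4*x^3 + 6*x^2 + 4*x + 1 = (x + 1)^4

Eigenvalues and multiplicities (the geometric multiplicity of λ is n − rank(A − λI), which equals the number of Jordan blocks for λ):
  λ = -1: algebraic multiplicity = 4, geometric multiplicity = 2

Determining the block sizes for each eigenvalue:
  λ = -1: with am = 4 and gm = 2, the partition is not yet determined (e.g. several partitions of 4 into 2 parts exist). Let N = A − (-1)·I. Computing rank(N^1) = 2, rank(N^2) = 1, rank(N^3) = 0; the number of blocks of size ≥ j is rank(N^{j−1}) − rank(N^j), giving [2, 1, 1]. So we have 1 block(s) of size 3, 1 block(s) of size 1 → block sizes [3, 1]

Assembling the blocks gives a Jordan form
J =
  [-1,  1,  0,  0]
  [ 0, -1,  1,  0]
  [ 0,  0, -1,  0]
  [ 0,  0,  0, -1]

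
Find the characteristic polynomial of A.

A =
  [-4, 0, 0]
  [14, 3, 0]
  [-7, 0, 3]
x^3 - 2*x^2 - 15*x + 36

Expanding det(x·I − A) (e.g. by cofactor expansion or by noting that A is similar to its Jordan form J, which has the same characteristic polynomial as A) gives
  χ_A(x) = x^3 - 2*x^2 - 15*x + 36
which factors as (x - 3)^2*(x + 4). The eigenvalues (with algebraic multiplicities) are λ = -4 with multiplicity 1, λ = 3 with multiplicity 2.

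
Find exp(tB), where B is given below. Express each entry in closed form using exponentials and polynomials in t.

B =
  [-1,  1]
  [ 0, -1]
e^{tB} =
  [exp(-t), t*exp(-t)]
  [0, exp(-t)]

Strategy: write B = P · J · P⁻¹ where J is a Jordan canonical form, so e^{tB} = P · e^{tJ} · P⁻¹, and e^{tJ} can be computed block-by-block.

B has Jordan form
J =
  [-1,  1]
  [ 0, -1]
(up to reordering of blocks).

Per-block formulas:
  For a 2×2 Jordan block J_2(-1): exp(t · J_2(-1)) = e^(-1t)·(I + t·N), where N is the 2×2 nilpotent shift.

After assembling e^{tJ} and conjugating by P, we get:

e^{tB} =
  [exp(-t), t*exp(-t)]
  [0, exp(-t)]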